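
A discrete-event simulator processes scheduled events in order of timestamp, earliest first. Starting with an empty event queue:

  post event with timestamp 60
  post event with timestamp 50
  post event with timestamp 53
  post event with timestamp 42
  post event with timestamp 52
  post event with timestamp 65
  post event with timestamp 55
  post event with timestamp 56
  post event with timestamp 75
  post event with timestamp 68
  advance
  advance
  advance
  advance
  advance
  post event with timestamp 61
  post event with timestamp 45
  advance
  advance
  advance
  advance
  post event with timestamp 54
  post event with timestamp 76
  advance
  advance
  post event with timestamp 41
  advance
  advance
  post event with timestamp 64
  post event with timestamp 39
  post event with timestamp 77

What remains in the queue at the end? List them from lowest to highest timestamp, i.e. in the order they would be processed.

insert 60 → {60}
insert 50 → {50, 60}
insert 53 → {50, 53, 60}
insert 42 → {42, 50, 53, 60}
insert 52 → {42, 50, 52, 53, 60}
insert 65 → {42, 50, 52, 53, 60, 65}
insert 55 → {42, 50, 52, 53, 55, 60, 65}
insert 56 → {42, 50, 52, 53, 55, 56, 60, 65}
insert 75 → {42, 50, 52, 53, 55, 56, 60, 65, 75}
insert 68 → {42, 50, 52, 53, 55, 56, 60, 65, 68, 75}
advance → 42; now {50, 52, 53, 55, 56, 60, 65, 68, 75}
advance → 50; now {52, 53, 55, 56, 60, 65, 68, 75}
advance → 52; now {53, 55, 56, 60, 65, 68, 75}
advance → 53; now {55, 56, 60, 65, 68, 75}
advance → 55; now {56, 60, 65, 68, 75}
insert 61 → {56, 60, 61, 65, 68, 75}
insert 45 → {45, 56, 60, 61, 65, 68, 75}
advance → 45; now {56, 60, 61, 65, 68, 75}
advance → 56; now {60, 61, 65, 68, 75}
advance → 60; now {61, 65, 68, 75}
advance → 61; now {65, 68, 75}
insert 54 → {54, 65, 68, 75}
insert 76 → {54, 65, 68, 75, 76}
advance → 54; now {65, 68, 75, 76}
advance → 65; now {68, 75, 76}
insert 41 → {41, 68, 75, 76}
advance → 41; now {68, 75, 76}
advance → 68; now {75, 76}
insert 64 → {64, 75, 76}
insert 39 → {39, 64, 75, 76}
insert 77 → {39, 64, 75, 76, 77}

39, 64, 75, 76, 77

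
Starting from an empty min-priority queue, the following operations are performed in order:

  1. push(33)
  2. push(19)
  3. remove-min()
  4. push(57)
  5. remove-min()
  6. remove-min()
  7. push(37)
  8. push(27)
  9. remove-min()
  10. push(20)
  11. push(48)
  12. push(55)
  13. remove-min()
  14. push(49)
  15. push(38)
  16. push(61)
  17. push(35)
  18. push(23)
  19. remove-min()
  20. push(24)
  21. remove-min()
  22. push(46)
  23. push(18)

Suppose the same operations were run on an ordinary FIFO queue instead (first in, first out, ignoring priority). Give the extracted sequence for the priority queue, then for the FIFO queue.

insert 33 → {33}
insert 19 → {19, 33}
remove-min → 19; now {33}
insert 57 → {33, 57}
remove-min → 33; now {57}
remove-min → 57; now {}
insert 37 → {37}
insert 27 → {27, 37}
remove-min → 27; now {37}
insert 20 → {20, 37}
insert 48 → {20, 37, 48}
insert 55 → {20, 37, 48, 55}
remove-min → 20; now {37, 48, 55}
insert 49 → {37, 48, 49, 55}
insert 38 → {37, 38, 48, 49, 55}
insert 61 → {37, 38, 48, 49, 55, 61}
insert 35 → {35, 37, 38, 48, 49, 55, 61}
insert 23 → {23, 35, 37, 38, 48, 49, 55, 61}
remove-min → 23; now {35, 37, 38, 48, 49, 55, 61}
insert 24 → {24, 35, 37, 38, 48, 49, 55, 61}
remove-min → 24; now {35, 37, 38, 48, 49, 55, 61}
insert 46 → {35, 37, 38, 46, 48, 49, 55, 61}
insert 18 → {18, 35, 37, 38, 46, 48, 49, 55, 61}

priority queue: 19, 33, 57, 27, 20, 23, 24; FIFO queue: [33, 19, 57, 37, 27, 20, 48]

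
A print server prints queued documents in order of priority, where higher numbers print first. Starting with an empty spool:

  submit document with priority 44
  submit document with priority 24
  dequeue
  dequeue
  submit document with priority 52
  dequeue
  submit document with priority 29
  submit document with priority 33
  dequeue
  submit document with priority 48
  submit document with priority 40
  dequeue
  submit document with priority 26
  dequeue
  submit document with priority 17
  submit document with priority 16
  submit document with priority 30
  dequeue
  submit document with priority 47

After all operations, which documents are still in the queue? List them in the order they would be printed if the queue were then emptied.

[47, 29, 26, 17, 16]

insert 44 → {44}
insert 24 → {44, 24}
dequeue → 44; now {24}
dequeue → 24; now {}
insert 52 → {52}
dequeue → 52; now {}
insert 29 → {29}
insert 33 → {33, 29}
dequeue → 33; now {29}
insert 48 → {48, 29}
insert 40 → {48, 40, 29}
dequeue → 48; now {40, 29}
insert 26 → {40, 29, 26}
dequeue → 40; now {29, 26}
insert 17 → {29, 26, 17}
insert 16 → {29, 26, 17, 16}
insert 30 → {30, 29, 26, 17, 16}
dequeue → 30; now {29, 26, 17, 16}
insert 47 → {47, 29, 26, 17, 16}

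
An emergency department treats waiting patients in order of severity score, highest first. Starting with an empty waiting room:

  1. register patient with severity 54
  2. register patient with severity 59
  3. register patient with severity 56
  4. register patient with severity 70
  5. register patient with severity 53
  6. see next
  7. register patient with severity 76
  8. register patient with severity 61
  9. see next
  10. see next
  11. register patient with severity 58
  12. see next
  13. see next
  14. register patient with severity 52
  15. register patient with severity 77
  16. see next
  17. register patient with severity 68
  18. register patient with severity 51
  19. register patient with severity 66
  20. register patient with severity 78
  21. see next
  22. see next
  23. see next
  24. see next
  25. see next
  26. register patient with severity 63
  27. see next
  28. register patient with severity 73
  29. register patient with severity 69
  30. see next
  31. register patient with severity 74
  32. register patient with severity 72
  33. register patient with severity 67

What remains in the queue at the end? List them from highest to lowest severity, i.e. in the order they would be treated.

insert 54 → {54}
insert 59 → {59, 54}
insert 56 → {59, 56, 54}
insert 70 → {70, 59, 56, 54}
insert 53 → {70, 59, 56, 54, 53}
see next → 70; now {59, 56, 54, 53}
insert 76 → {76, 59, 56, 54, 53}
insert 61 → {76, 61, 59, 56, 54, 53}
see next → 76; now {61, 59, 56, 54, 53}
see next → 61; now {59, 56, 54, 53}
insert 58 → {59, 58, 56, 54, 53}
see next → 59; now {58, 56, 54, 53}
see next → 58; now {56, 54, 53}
insert 52 → {56, 54, 53, 52}
insert 77 → {77, 56, 54, 53, 52}
see next → 77; now {56, 54, 53, 52}
insert 68 → {68, 56, 54, 53, 52}
insert 51 → {68, 56, 54, 53, 52, 51}
insert 66 → {68, 66, 56, 54, 53, 52, 51}
insert 78 → {78, 68, 66, 56, 54, 53, 52, 51}
see next → 78; now {68, 66, 56, 54, 53, 52, 51}
see next → 68; now {66, 56, 54, 53, 52, 51}
see next → 66; now {56, 54, 53, 52, 51}
see next → 56; now {54, 53, 52, 51}
see next → 54; now {53, 52, 51}
insert 63 → {63, 53, 52, 51}
see next → 63; now {53, 52, 51}
insert 73 → {73, 53, 52, 51}
insert 69 → {73, 69, 53, 52, 51}
see next → 73; now {69, 53, 52, 51}
insert 74 → {74, 69, 53, 52, 51}
insert 72 → {74, 72, 69, 53, 52, 51}
insert 67 → {74, 72, 69, 67, 53, 52, 51}

74, 72, 69, 67, 53, 52, 51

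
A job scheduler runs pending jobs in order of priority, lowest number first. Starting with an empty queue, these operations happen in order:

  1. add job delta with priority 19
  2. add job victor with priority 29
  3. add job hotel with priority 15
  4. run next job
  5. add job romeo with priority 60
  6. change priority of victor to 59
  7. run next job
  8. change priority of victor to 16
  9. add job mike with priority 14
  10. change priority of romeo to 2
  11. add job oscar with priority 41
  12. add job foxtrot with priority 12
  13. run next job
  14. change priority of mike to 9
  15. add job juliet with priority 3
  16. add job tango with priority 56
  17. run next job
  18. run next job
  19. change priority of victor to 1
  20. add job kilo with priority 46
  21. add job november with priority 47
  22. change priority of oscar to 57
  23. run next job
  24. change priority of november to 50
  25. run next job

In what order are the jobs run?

add delta (priority 19) → {delta:19}
add victor (priority 29) → {delta:19, victor:29}
add hotel (priority 15) → {hotel:15, delta:19, victor:29}
run next job → hotel; now {delta:19, victor:29}
add romeo (priority 60) → {delta:19, victor:29, romeo:60}
update victor to priority 59 → {delta:19, victor:59, romeo:60}
run next job → delta; now {victor:59, romeo:60}
update victor to priority 16 → {victor:16, romeo:60}
add mike (priority 14) → {mike:14, victor:16, romeo:60}
update romeo to priority 2 → {romeo:2, mike:14, victor:16}
add oscar (priority 41) → {romeo:2, mike:14, victor:16, oscar:41}
add foxtrot (priority 12) → {romeo:2, foxtrot:12, mike:14, victor:16, oscar:41}
run next job → romeo; now {foxtrot:12, mike:14, victor:16, oscar:41}
update mike to priority 9 → {mike:9, foxtrot:12, victor:16, oscar:41}
add juliet (priority 3) → {juliet:3, mike:9, foxtrot:12, victor:16, oscar:41}
add tango (priority 56) → {juliet:3, mike:9, foxtrot:12, victor:16, oscar:41, tango:56}
run next job → juliet; now {mike:9, foxtrot:12, victor:16, oscar:41, tango:56}
run next job → mike; now {foxtrot:12, victor:16, oscar:41, tango:56}
update victor to priority 1 → {victor:1, foxtrot:12, oscar:41, tango:56}
add kilo (priority 46) → {victor:1, foxtrot:12, oscar:41, kilo:46, tango:56}
add november (priority 47) → {victor:1, foxtrot:12, oscar:41, kilo:46, november:47, tango:56}
update oscar to priority 57 → {victor:1, foxtrot:12, kilo:46, november:47, tango:56, oscar:57}
run next job → victor; now {foxtrot:12, kilo:46, november:47, tango:56, oscar:57}
update november to priority 50 → {foxtrot:12, kilo:46, november:50, tango:56, oscar:57}
run next job → foxtrot; now {kilo:46, november:50, tango:56, oscar:57}

hotel, delta, romeo, juliet, mike, victor, foxtrot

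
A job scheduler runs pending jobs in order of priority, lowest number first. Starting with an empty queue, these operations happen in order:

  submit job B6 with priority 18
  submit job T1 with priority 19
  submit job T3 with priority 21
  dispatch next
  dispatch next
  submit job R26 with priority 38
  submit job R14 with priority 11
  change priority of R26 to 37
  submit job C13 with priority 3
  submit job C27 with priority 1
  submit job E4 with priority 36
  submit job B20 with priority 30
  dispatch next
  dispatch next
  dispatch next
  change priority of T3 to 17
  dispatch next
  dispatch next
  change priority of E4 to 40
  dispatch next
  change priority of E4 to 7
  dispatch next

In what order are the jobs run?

add B6 (priority 18) → {B6:18}
add T1 (priority 19) → {B6:18, T1:19}
add T3 (priority 21) → {B6:18, T1:19, T3:21}
dispatch next → B6; now {T1:19, T3:21}
dispatch next → T1; now {T3:21}
add R26 (priority 38) → {T3:21, R26:38}
add R14 (priority 11) → {R14:11, T3:21, R26:38}
update R26 to priority 37 → {R14:11, T3:21, R26:37}
add C13 (priority 3) → {C13:3, R14:11, T3:21, R26:37}
add C27 (priority 1) → {C27:1, C13:3, R14:11, T3:21, R26:37}
add E4 (priority 36) → {C27:1, C13:3, R14:11, T3:21, E4:36, R26:37}
add B20 (priority 30) → {C27:1, C13:3, R14:11, T3:21, B20:30, E4:36, R26:37}
dispatch next → C27; now {C13:3, R14:11, T3:21, B20:30, E4:36, R26:37}
dispatch next → C13; now {R14:11, T3:21, B20:30, E4:36, R26:37}
dispatch next → R14; now {T3:21, B20:30, E4:36, R26:37}
update T3 to priority 17 → {T3:17, B20:30, E4:36, R26:37}
dispatch next → T3; now {B20:30, E4:36, R26:37}
dispatch next → B20; now {E4:36, R26:37}
update E4 to priority 40 → {R26:37, E4:40}
dispatch next → R26; now {E4:40}
update E4 to priority 7 → {E4:7}
dispatch next → E4; now {}

B6, T1, C27, C13, R14, T3, B20, R26, E4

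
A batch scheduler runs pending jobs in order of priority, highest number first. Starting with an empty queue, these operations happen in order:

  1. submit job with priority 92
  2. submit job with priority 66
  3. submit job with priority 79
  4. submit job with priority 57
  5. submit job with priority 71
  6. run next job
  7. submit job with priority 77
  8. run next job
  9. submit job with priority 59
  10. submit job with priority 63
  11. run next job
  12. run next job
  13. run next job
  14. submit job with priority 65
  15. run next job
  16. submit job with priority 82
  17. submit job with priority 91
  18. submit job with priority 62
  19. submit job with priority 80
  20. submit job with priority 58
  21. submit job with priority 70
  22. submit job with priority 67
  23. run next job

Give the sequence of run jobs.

92 → 79 → 77 → 71 → 66 → 65 → 91

insert 92 → {92}
insert 66 → {92, 66}
insert 79 → {92, 79, 66}
insert 57 → {92, 79, 66, 57}
insert 71 → {92, 79, 71, 66, 57}
run next job → 92; now {79, 71, 66, 57}
insert 77 → {79, 77, 71, 66, 57}
run next job → 79; now {77, 71, 66, 57}
insert 59 → {77, 71, 66, 59, 57}
insert 63 → {77, 71, 66, 63, 59, 57}
run next job → 77; now {71, 66, 63, 59, 57}
run next job → 71; now {66, 63, 59, 57}
run next job → 66; now {63, 59, 57}
insert 65 → {65, 63, 59, 57}
run next job → 65; now {63, 59, 57}
insert 82 → {82, 63, 59, 57}
insert 91 → {91, 82, 63, 59, 57}
insert 62 → {91, 82, 63, 62, 59, 57}
insert 80 → {91, 82, 80, 63, 62, 59, 57}
insert 58 → {91, 82, 80, 63, 62, 59, 58, 57}
insert 70 → {91, 82, 80, 70, 63, 62, 59, 58, 57}
insert 67 → {91, 82, 80, 70, 67, 63, 62, 59, 58, 57}
run next job → 91; now {82, 80, 70, 67, 63, 62, 59, 58, 57}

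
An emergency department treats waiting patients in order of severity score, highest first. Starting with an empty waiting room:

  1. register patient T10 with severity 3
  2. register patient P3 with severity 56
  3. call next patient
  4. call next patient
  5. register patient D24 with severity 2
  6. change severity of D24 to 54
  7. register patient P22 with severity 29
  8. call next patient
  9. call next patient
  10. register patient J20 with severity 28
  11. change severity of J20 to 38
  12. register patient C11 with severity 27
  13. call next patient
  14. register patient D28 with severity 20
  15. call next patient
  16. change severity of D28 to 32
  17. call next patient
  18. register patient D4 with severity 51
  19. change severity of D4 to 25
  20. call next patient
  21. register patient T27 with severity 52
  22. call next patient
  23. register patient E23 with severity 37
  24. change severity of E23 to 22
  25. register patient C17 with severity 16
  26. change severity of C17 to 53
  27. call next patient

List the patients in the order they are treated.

add T10 (severity 3) → {T10:3}
add P3 (severity 56) → {P3:56, T10:3}
call next patient → P3; now {T10:3}
call next patient → T10; now {}
add D24 (severity 2) → {D24:2}
update D24 to severity 54 → {D24:54}
add P22 (severity 29) → {D24:54, P22:29}
call next patient → D24; now {P22:29}
call next patient → P22; now {}
add J20 (severity 28) → {J20:28}
update J20 to severity 38 → {J20:38}
add C11 (severity 27) → {J20:38, C11:27}
call next patient → J20; now {C11:27}
add D28 (severity 20) → {C11:27, D28:20}
call next patient → C11; now {D28:20}
update D28 to severity 32 → {D28:32}
call next patient → D28; now {}
add D4 (severity 51) → {D4:51}
update D4 to severity 25 → {D4:25}
call next patient → D4; now {}
add T27 (severity 52) → {T27:52}
call next patient → T27; now {}
add E23 (severity 37) → {E23:37}
update E23 to severity 22 → {E23:22}
add C17 (severity 16) → {E23:22, C17:16}
update C17 to severity 53 → {C17:53, E23:22}
call next patient → C17; now {E23:22}

P3 → T10 → D24 → P22 → J20 → C11 → D28 → D4 → T27 → C17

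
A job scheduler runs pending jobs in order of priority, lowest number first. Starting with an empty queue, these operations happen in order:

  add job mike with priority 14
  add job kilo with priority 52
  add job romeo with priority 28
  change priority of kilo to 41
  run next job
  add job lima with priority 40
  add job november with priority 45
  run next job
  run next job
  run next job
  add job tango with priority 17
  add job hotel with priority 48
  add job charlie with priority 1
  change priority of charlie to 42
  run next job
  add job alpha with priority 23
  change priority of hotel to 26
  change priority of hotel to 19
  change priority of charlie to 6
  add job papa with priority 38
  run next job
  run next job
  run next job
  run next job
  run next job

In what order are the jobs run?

[mike, romeo, lima, kilo, tango, charlie, hotel, alpha, papa, november]

add mike (priority 14) → {mike:14}
add kilo (priority 52) → {mike:14, kilo:52}
add romeo (priority 28) → {mike:14, romeo:28, kilo:52}
update kilo to priority 41 → {mike:14, romeo:28, kilo:41}
run next job → mike; now {romeo:28, kilo:41}
add lima (priority 40) → {romeo:28, lima:40, kilo:41}
add november (priority 45) → {romeo:28, lima:40, kilo:41, november:45}
run next job → romeo; now {lima:40, kilo:41, november:45}
run next job → lima; now {kilo:41, november:45}
run next job → kilo; now {november:45}
add tango (priority 17) → {tango:17, november:45}
add hotel (priority 48) → {tango:17, november:45, hotel:48}
add charlie (priority 1) → {charlie:1, tango:17, november:45, hotel:48}
update charlie to priority 42 → {tango:17, charlie:42, november:45, hotel:48}
run next job → tango; now {charlie:42, november:45, hotel:48}
add alpha (priority 23) → {alpha:23, charlie:42, november:45, hotel:48}
update hotel to priority 26 → {alpha:23, hotel:26, charlie:42, november:45}
update hotel to priority 19 → {hotel:19, alpha:23, charlie:42, november:45}
update charlie to priority 6 → {charlie:6, hotel:19, alpha:23, november:45}
add papa (priority 38) → {charlie:6, hotel:19, alpha:23, papa:38, november:45}
run next job → charlie; now {hotel:19, alpha:23, papa:38, november:45}
run next job → hotel; now {alpha:23, papa:38, november:45}
run next job → alpha; now {papa:38, november:45}
run next job → papa; now {november:45}
run next job → november; now {}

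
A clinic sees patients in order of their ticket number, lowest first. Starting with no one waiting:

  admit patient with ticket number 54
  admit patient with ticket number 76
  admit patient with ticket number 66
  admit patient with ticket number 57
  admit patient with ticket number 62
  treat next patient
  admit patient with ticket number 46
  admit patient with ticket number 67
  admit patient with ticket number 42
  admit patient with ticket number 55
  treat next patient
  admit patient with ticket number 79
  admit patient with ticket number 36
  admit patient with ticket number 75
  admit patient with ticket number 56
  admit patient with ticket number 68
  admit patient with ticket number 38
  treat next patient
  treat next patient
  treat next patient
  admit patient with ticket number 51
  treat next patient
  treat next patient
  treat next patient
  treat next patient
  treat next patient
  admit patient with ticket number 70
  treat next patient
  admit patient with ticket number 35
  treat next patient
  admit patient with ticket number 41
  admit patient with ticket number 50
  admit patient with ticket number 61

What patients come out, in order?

insert 54 → {54}
insert 76 → {54, 76}
insert 66 → {54, 66, 76}
insert 57 → {54, 57, 66, 76}
insert 62 → {54, 57, 62, 66, 76}
treat next patient → 54; now {57, 62, 66, 76}
insert 46 → {46, 57, 62, 66, 76}
insert 67 → {46, 57, 62, 66, 67, 76}
insert 42 → {42, 46, 57, 62, 66, 67, 76}
insert 55 → {42, 46, 55, 57, 62, 66, 67, 76}
treat next patient → 42; now {46, 55, 57, 62, 66, 67, 76}
insert 79 → {46, 55, 57, 62, 66, 67, 76, 79}
insert 36 → {36, 46, 55, 57, 62, 66, 67, 76, 79}
insert 75 → {36, 46, 55, 57, 62, 66, 67, 75, 76, 79}
insert 56 → {36, 46, 55, 56, 57, 62, 66, 67, 75, 76, 79}
insert 68 → {36, 46, 55, 56, 57, 62, 66, 67, 68, 75, 76, 79}
insert 38 → {36, 38, 46, 55, 56, 57, 62, 66, 67, 68, 75, 76, 79}
treat next patient → 36; now {38, 46, 55, 56, 57, 62, 66, 67, 68, 75, 76, 79}
treat next patient → 38; now {46, 55, 56, 57, 62, 66, 67, 68, 75, 76, 79}
treat next patient → 46; now {55, 56, 57, 62, 66, 67, 68, 75, 76, 79}
insert 51 → {51, 55, 56, 57, 62, 66, 67, 68, 75, 76, 79}
treat next patient → 51; now {55, 56, 57, 62, 66, 67, 68, 75, 76, 79}
treat next patient → 55; now {56, 57, 62, 66, 67, 68, 75, 76, 79}
treat next patient → 56; now {57, 62, 66, 67, 68, 75, 76, 79}
treat next patient → 57; now {62, 66, 67, 68, 75, 76, 79}
treat next patient → 62; now {66, 67, 68, 75, 76, 79}
insert 70 → {66, 67, 68, 70, 75, 76, 79}
treat next patient → 66; now {67, 68, 70, 75, 76, 79}
insert 35 → {35, 67, 68, 70, 75, 76, 79}
treat next patient → 35; now {67, 68, 70, 75, 76, 79}
insert 41 → {41, 67, 68, 70, 75, 76, 79}
insert 50 → {41, 50, 67, 68, 70, 75, 76, 79}
insert 61 → {41, 50, 61, 67, 68, 70, 75, 76, 79}

[54, 42, 36, 38, 46, 51, 55, 56, 57, 62, 66, 35]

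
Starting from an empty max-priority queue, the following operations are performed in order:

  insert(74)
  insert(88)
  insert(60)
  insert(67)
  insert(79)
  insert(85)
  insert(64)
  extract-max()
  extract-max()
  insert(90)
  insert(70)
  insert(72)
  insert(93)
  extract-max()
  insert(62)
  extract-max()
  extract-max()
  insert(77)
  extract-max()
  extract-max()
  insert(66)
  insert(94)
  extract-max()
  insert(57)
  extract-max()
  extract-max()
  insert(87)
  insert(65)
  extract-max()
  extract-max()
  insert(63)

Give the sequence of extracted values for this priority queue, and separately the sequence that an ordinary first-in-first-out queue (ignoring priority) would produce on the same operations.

insert 74 → {74}
insert 88 → {88, 74}
insert 60 → {88, 74, 60}
insert 67 → {88, 74, 67, 60}
insert 79 → {88, 79, 74, 67, 60}
insert 85 → {88, 85, 79, 74, 67, 60}
insert 64 → {88, 85, 79, 74, 67, 64, 60}
extract-max → 88; now {85, 79, 74, 67, 64, 60}
extract-max → 85; now {79, 74, 67, 64, 60}
insert 90 → {90, 79, 74, 67, 64, 60}
insert 70 → {90, 79, 74, 70, 67, 64, 60}
insert 72 → {90, 79, 74, 72, 70, 67, 64, 60}
insert 93 → {93, 90, 79, 74, 72, 70, 67, 64, 60}
extract-max → 93; now {90, 79, 74, 72, 70, 67, 64, 60}
insert 62 → {90, 79, 74, 72, 70, 67, 64, 62, 60}
extract-max → 90; now {79, 74, 72, 70, 67, 64, 62, 60}
extract-max → 79; now {74, 72, 70, 67, 64, 62, 60}
insert 77 → {77, 74, 72, 70, 67, 64, 62, 60}
extract-max → 77; now {74, 72, 70, 67, 64, 62, 60}
extract-max → 74; now {72, 70, 67, 64, 62, 60}
insert 66 → {72, 70, 67, 66, 64, 62, 60}
insert 94 → {94, 72, 70, 67, 66, 64, 62, 60}
extract-max → 94; now {72, 70, 67, 66, 64, 62, 60}
insert 57 → {72, 70, 67, 66, 64, 62, 60, 57}
extract-max → 72; now {70, 67, 66, 64, 62, 60, 57}
extract-max → 70; now {67, 66, 64, 62, 60, 57}
insert 87 → {87, 67, 66, 64, 62, 60, 57}
insert 65 → {87, 67, 66, 65, 64, 62, 60, 57}
extract-max → 87; now {67, 66, 65, 64, 62, 60, 57}
extract-max → 67; now {66, 65, 64, 62, 60, 57}
insert 63 → {66, 65, 64, 63, 62, 60, 57}

priority queue: [88, 85, 93, 90, 79, 77, 74, 94, 72, 70, 87, 67]; FIFO queue: 74 → 88 → 60 → 67 → 79 → 85 → 64 → 90 → 70 → 72 → 93 → 62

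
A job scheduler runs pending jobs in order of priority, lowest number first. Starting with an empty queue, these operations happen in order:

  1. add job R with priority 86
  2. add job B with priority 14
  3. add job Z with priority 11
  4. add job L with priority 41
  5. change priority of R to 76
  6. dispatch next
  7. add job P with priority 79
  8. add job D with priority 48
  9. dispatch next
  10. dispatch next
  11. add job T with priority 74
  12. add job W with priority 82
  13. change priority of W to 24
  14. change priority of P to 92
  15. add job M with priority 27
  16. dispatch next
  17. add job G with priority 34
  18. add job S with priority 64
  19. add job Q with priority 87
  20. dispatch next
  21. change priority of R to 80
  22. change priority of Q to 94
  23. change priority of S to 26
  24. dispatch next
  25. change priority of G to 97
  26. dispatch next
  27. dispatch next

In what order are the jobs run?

add R (priority 86) → {R:86}
add B (priority 14) → {B:14, R:86}
add Z (priority 11) → {Z:11, B:14, R:86}
add L (priority 41) → {Z:11, B:14, L:41, R:86}
update R to priority 76 → {Z:11, B:14, L:41, R:76}
dispatch next → Z; now {B:14, L:41, R:76}
add P (priority 79) → {B:14, L:41, R:76, P:79}
add D (priority 48) → {B:14, L:41, D:48, R:76, P:79}
dispatch next → B; now {L:41, D:48, R:76, P:79}
dispatch next → L; now {D:48, R:76, P:79}
add T (priority 74) → {D:48, T:74, R:76, P:79}
add W (priority 82) → {D:48, T:74, R:76, P:79, W:82}
update W to priority 24 → {W:24, D:48, T:74, R:76, P:79}
update P to priority 92 → {W:24, D:48, T:74, R:76, P:92}
add M (priority 27) → {W:24, M:27, D:48, T:74, R:76, P:92}
dispatch next → W; now {M:27, D:48, T:74, R:76, P:92}
add G (priority 34) → {M:27, G:34, D:48, T:74, R:76, P:92}
add S (priority 64) → {M:27, G:34, D:48, S:64, T:74, R:76, P:92}
add Q (priority 87) → {M:27, G:34, D:48, S:64, T:74, R:76, Q:87, P:92}
dispatch next → M; now {G:34, D:48, S:64, T:74, R:76, Q:87, P:92}
update R to priority 80 → {G:34, D:48, S:64, T:74, R:80, Q:87, P:92}
update Q to priority 94 → {G:34, D:48, S:64, T:74, R:80, P:92, Q:94}
update S to priority 26 → {S:26, G:34, D:48, T:74, R:80, P:92, Q:94}
dispatch next → S; now {G:34, D:48, T:74, R:80, P:92, Q:94}
update G to priority 97 → {D:48, T:74, R:80, P:92, Q:94, G:97}
dispatch next → D; now {T:74, R:80, P:92, Q:94, G:97}
dispatch next → T; now {R:80, P:92, Q:94, G:97}

[Z, B, L, W, M, S, D, T]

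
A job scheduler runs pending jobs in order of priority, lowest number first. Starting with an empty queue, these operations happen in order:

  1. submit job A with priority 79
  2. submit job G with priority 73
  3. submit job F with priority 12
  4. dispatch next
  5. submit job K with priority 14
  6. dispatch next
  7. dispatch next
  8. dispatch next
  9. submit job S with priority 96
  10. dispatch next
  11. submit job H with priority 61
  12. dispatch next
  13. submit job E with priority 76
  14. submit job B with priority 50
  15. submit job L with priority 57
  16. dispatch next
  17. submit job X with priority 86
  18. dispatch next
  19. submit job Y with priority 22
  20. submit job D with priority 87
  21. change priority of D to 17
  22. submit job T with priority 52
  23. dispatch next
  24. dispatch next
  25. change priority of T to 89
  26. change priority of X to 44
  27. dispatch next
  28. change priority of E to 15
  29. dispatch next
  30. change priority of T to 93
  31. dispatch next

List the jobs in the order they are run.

[F, K, G, A, S, H, B, L, D, Y, X, E, T]

add A (priority 79) → {A:79}
add G (priority 73) → {G:73, A:79}
add F (priority 12) → {F:12, G:73, A:79}
dispatch next → F; now {G:73, A:79}
add K (priority 14) → {K:14, G:73, A:79}
dispatch next → K; now {G:73, A:79}
dispatch next → G; now {A:79}
dispatch next → A; now {}
add S (priority 96) → {S:96}
dispatch next → S; now {}
add H (priority 61) → {H:61}
dispatch next → H; now {}
add E (priority 76) → {E:76}
add B (priority 50) → {B:50, E:76}
add L (priority 57) → {B:50, L:57, E:76}
dispatch next → B; now {L:57, E:76}
add X (priority 86) → {L:57, E:76, X:86}
dispatch next → L; now {E:76, X:86}
add Y (priority 22) → {Y:22, E:76, X:86}
add D (priority 87) → {Y:22, E:76, X:86, D:87}
update D to priority 17 → {D:17, Y:22, E:76, X:86}
add T (priority 52) → {D:17, Y:22, T:52, E:76, X:86}
dispatch next → D; now {Y:22, T:52, E:76, X:86}
dispatch next → Y; now {T:52, E:76, X:86}
update T to priority 89 → {E:76, X:86, T:89}
update X to priority 44 → {X:44, E:76, T:89}
dispatch next → X; now {E:76, T:89}
update E to priority 15 → {E:15, T:89}
dispatch next → E; now {T:89}
update T to priority 93 → {T:93}
dispatch next → T; now {}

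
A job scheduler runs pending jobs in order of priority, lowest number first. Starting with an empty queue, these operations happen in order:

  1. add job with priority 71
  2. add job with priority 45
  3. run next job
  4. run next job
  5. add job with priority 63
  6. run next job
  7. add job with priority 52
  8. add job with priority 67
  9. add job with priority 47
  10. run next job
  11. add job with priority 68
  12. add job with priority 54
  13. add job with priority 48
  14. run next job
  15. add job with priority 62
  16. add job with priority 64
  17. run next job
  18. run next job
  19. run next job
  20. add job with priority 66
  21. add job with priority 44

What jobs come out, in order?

45 → 71 → 63 → 47 → 48 → 52 → 54 → 62

insert 71 → {71}
insert 45 → {45, 71}
run next job → 45; now {71}
run next job → 71; now {}
insert 63 → {63}
run next job → 63; now {}
insert 52 → {52}
insert 67 → {52, 67}
insert 47 → {47, 52, 67}
run next job → 47; now {52, 67}
insert 68 → {52, 67, 68}
insert 54 → {52, 54, 67, 68}
insert 48 → {48, 52, 54, 67, 68}
run next job → 48; now {52, 54, 67, 68}
insert 62 → {52, 54, 62, 67, 68}
insert 64 → {52, 54, 62, 64, 67, 68}
run next job → 52; now {54, 62, 64, 67, 68}
run next job → 54; now {62, 64, 67, 68}
run next job → 62; now {64, 67, 68}
insert 66 → {64, 66, 67, 68}
insert 44 → {44, 64, 66, 67, 68}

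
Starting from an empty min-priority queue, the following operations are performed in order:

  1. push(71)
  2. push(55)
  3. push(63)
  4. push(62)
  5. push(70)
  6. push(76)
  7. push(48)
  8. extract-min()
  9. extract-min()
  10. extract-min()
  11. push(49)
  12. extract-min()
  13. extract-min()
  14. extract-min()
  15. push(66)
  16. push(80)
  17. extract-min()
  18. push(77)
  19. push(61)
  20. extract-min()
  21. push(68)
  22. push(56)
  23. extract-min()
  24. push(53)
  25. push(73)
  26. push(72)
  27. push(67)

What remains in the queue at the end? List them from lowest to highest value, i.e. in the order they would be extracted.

insert 71 → {71}
insert 55 → {55, 71}
insert 63 → {55, 63, 71}
insert 62 → {55, 62, 63, 71}
insert 70 → {55, 62, 63, 70, 71}
insert 76 → {55, 62, 63, 70, 71, 76}
insert 48 → {48, 55, 62, 63, 70, 71, 76}
extract-min → 48; now {55, 62, 63, 70, 71, 76}
extract-min → 55; now {62, 63, 70, 71, 76}
extract-min → 62; now {63, 70, 71, 76}
insert 49 → {49, 63, 70, 71, 76}
extract-min → 49; now {63, 70, 71, 76}
extract-min → 63; now {70, 71, 76}
extract-min → 70; now {71, 76}
insert 66 → {66, 71, 76}
insert 80 → {66, 71, 76, 80}
extract-min → 66; now {71, 76, 80}
insert 77 → {71, 76, 77, 80}
insert 61 → {61, 71, 76, 77, 80}
extract-min → 61; now {71, 76, 77, 80}
insert 68 → {68, 71, 76, 77, 80}
insert 56 → {56, 68, 71, 76, 77, 80}
extract-min → 56; now {68, 71, 76, 77, 80}
insert 53 → {53, 68, 71, 76, 77, 80}
insert 73 → {53, 68, 71, 73, 76, 77, 80}
insert 72 → {53, 68, 71, 72, 73, 76, 77, 80}
insert 67 → {53, 67, 68, 71, 72, 73, 76, 77, 80}

53 → 67 → 68 → 71 → 72 → 73 → 76 → 77 → 80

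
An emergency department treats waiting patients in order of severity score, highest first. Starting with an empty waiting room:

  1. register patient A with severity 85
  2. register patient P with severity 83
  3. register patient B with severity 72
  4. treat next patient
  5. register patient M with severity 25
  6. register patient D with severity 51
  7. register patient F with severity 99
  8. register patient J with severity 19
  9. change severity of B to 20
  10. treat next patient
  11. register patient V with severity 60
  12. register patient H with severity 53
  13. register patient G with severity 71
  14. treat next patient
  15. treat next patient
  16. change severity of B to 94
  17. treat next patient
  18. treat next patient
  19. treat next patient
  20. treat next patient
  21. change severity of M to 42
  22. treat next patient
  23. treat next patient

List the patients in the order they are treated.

A → F → P → G → B → V → H → D → M → J

add A (severity 85) → {A:85}
add P (severity 83) → {A:85, P:83}
add B (severity 72) → {A:85, P:83, B:72}
treat next patient → A; now {P:83, B:72}
add M (severity 25) → {P:83, B:72, M:25}
add D (severity 51) → {P:83, B:72, D:51, M:25}
add F (severity 99) → {F:99, P:83, B:72, D:51, M:25}
add J (severity 19) → {F:99, P:83, B:72, D:51, M:25, J:19}
update B to severity 20 → {F:99, P:83, D:51, M:25, B:20, J:19}
treat next patient → F; now {P:83, D:51, M:25, B:20, J:19}
add V (severity 60) → {P:83, V:60, D:51, M:25, B:20, J:19}
add H (severity 53) → {P:83, V:60, H:53, D:51, M:25, B:20, J:19}
add G (severity 71) → {P:83, G:71, V:60, H:53, D:51, M:25, B:20, J:19}
treat next patient → P; now {G:71, V:60, H:53, D:51, M:25, B:20, J:19}
treat next patient → G; now {V:60, H:53, D:51, M:25, B:20, J:19}
update B to severity 94 → {B:94, V:60, H:53, D:51, M:25, J:19}
treat next patient → B; now {V:60, H:53, D:51, M:25, J:19}
treat next patient → V; now {H:53, D:51, M:25, J:19}
treat next patient → H; now {D:51, M:25, J:19}
treat next patient → D; now {M:25, J:19}
update M to severity 42 → {M:42, J:19}
treat next patient → M; now {J:19}
treat next patient → J; now {}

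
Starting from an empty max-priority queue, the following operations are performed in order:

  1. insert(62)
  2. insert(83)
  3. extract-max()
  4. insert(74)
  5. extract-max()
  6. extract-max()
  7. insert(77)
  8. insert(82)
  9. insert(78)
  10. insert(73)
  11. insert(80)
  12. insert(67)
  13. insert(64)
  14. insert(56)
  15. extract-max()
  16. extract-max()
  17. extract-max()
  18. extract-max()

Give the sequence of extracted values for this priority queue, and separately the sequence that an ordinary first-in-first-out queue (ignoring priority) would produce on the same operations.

priority queue: [83, 74, 62, 82, 80, 78, 77]; FIFO queue: 62, 83, 74, 77, 82, 78, 73

insert 62 → {62}
insert 83 → {83, 62}
extract-max → 83; now {62}
insert 74 → {74, 62}
extract-max → 74; now {62}
extract-max → 62; now {}
insert 77 → {77}
insert 82 → {82, 77}
insert 78 → {82, 78, 77}
insert 73 → {82, 78, 77, 73}
insert 80 → {82, 80, 78, 77, 73}
insert 67 → {82, 80, 78, 77, 73, 67}
insert 64 → {82, 80, 78, 77, 73, 67, 64}
insert 56 → {82, 80, 78, 77, 73, 67, 64, 56}
extract-max → 82; now {80, 78, 77, 73, 67, 64, 56}
extract-max → 80; now {78, 77, 73, 67, 64, 56}
extract-max → 78; now {77, 73, 67, 64, 56}
extract-max → 77; now {73, 67, 64, 56}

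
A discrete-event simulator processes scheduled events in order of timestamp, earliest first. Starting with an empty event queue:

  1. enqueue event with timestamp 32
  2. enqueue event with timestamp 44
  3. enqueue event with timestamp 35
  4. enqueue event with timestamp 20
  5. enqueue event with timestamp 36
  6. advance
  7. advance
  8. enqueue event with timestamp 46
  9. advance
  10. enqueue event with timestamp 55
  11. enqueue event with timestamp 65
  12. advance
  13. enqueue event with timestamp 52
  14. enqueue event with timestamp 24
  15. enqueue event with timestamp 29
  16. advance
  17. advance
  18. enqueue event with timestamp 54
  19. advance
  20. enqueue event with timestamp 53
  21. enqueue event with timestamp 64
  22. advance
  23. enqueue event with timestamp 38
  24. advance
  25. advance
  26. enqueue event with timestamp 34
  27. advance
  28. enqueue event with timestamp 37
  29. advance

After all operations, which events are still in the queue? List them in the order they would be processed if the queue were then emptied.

[53, 54, 55, 64, 65]

insert 32 → {32}
insert 44 → {32, 44}
insert 35 → {32, 35, 44}
insert 20 → {20, 32, 35, 44}
insert 36 → {20, 32, 35, 36, 44}
advance → 20; now {32, 35, 36, 44}
advance → 32; now {35, 36, 44}
insert 46 → {35, 36, 44, 46}
advance → 35; now {36, 44, 46}
insert 55 → {36, 44, 46, 55}
insert 65 → {36, 44, 46, 55, 65}
advance → 36; now {44, 46, 55, 65}
insert 52 → {44, 46, 52, 55, 65}
insert 24 → {24, 44, 46, 52, 55, 65}
insert 29 → {24, 29, 44, 46, 52, 55, 65}
advance → 24; now {29, 44, 46, 52, 55, 65}
advance → 29; now {44, 46, 52, 55, 65}
insert 54 → {44, 46, 52, 54, 55, 65}
advance → 44; now {46, 52, 54, 55, 65}
insert 53 → {46, 52, 53, 54, 55, 65}
insert 64 → {46, 52, 53, 54, 55, 64, 65}
advance → 46; now {52, 53, 54, 55, 64, 65}
insert 38 → {38, 52, 53, 54, 55, 64, 65}
advance → 38; now {52, 53, 54, 55, 64, 65}
advance → 52; now {53, 54, 55, 64, 65}
insert 34 → {34, 53, 54, 55, 64, 65}
advance → 34; now {53, 54, 55, 64, 65}
insert 37 → {37, 53, 54, 55, 64, 65}
advance → 37; now {53, 54, 55, 64, 65}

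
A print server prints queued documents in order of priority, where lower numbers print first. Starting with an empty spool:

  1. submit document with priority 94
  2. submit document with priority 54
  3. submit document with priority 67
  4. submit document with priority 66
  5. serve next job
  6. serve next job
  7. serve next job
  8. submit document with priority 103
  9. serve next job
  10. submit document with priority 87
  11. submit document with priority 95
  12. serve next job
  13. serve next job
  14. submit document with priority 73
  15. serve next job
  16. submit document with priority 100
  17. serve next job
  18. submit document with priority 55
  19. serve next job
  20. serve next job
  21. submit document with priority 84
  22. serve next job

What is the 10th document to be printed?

insert 94 → {94}
insert 54 → {54, 94}
insert 67 → {54, 67, 94}
insert 66 → {54, 66, 67, 94}
serve next job → 54; now {66, 67, 94}
serve next job → 66; now {67, 94}
serve next job → 67; now {94}
insert 103 → {94, 103}
serve next job → 94; now {103}
insert 87 → {87, 103}
insert 95 → {87, 95, 103}
serve next job → 87; now {95, 103}
serve next job → 95; now {103}
insert 73 → {73, 103}
serve next job → 73; now {103}
insert 100 → {100, 103}
serve next job → 100; now {103}
insert 55 → {55, 103}
serve next job → 55; now {103}
serve next job → 103; now {}
insert 84 → {84}
serve next job → 84; now {}

103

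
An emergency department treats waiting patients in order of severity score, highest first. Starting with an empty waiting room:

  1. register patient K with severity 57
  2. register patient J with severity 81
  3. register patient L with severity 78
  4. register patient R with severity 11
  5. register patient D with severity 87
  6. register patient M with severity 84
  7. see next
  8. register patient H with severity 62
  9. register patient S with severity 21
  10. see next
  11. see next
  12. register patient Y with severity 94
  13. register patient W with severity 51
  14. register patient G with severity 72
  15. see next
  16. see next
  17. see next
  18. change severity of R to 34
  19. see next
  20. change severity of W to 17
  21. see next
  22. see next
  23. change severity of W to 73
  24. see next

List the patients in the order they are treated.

add K (severity 57) → {K:57}
add J (severity 81) → {J:81, K:57}
add L (severity 78) → {J:81, L:78, K:57}
add R (severity 11) → {J:81, L:78, K:57, R:11}
add D (severity 87) → {D:87, J:81, L:78, K:57, R:11}
add M (severity 84) → {D:87, M:84, J:81, L:78, K:57, R:11}
see next → D; now {M:84, J:81, L:78, K:57, R:11}
add H (severity 62) → {M:84, J:81, L:78, H:62, K:57, R:11}
add S (severity 21) → {M:84, J:81, L:78, H:62, K:57, S:21, R:11}
see next → M; now {J:81, L:78, H:62, K:57, S:21, R:11}
see next → J; now {L:78, H:62, K:57, S:21, R:11}
add Y (severity 94) → {Y:94, L:78, H:62, K:57, S:21, R:11}
add W (severity 51) → {Y:94, L:78, H:62, K:57, W:51, S:21, R:11}
add G (severity 72) → {Y:94, L:78, G:72, H:62, K:57, W:51, S:21, R:11}
see next → Y; now {L:78, G:72, H:62, K:57, W:51, S:21, R:11}
see next → L; now {G:72, H:62, K:57, W:51, S:21, R:11}
see next → G; now {H:62, K:57, W:51, S:21, R:11}
update R to severity 34 → {H:62, K:57, W:51, R:34, S:21}
see next → H; now {K:57, W:51, R:34, S:21}
update W to severity 17 → {K:57, R:34, S:21, W:17}
see next → K; now {R:34, S:21, W:17}
see next → R; now {S:21, W:17}
update W to severity 73 → {W:73, S:21}
see next → W; now {S:21}

D → M → J → Y → L → G → H → K → R → W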